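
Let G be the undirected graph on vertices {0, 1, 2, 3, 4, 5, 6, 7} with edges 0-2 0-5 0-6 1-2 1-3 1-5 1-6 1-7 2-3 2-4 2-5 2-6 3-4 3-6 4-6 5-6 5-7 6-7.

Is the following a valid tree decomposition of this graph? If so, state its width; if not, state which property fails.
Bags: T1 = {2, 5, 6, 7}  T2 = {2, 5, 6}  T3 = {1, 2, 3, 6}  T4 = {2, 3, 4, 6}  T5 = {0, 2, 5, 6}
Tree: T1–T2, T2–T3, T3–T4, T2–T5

A tree decomposition must satisfy three properties: every vertex lies in some bag; for every edge, both endpoints lie together in some bag; and for every vertex, the bags containing it form a connected subtree. Here edge (1,5) lies in no bag, so the decomposition is invalid.

No — edge (1,5) lies in no bag.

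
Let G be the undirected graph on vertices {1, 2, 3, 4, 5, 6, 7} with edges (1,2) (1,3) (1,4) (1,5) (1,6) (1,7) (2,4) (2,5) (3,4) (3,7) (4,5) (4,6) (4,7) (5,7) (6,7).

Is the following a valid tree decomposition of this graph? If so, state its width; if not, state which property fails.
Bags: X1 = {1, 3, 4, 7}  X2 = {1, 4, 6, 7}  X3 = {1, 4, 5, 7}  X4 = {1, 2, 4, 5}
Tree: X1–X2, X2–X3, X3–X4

Checking the three conditions: (i) the bags cover all of {1, 2, 3, 4, 5, 6, 7}; (ii) for each edge, some bag contains both endpoints; (iii) the bags containing any fixed vertex form a subtree. All hold, so the decomposition is valid with width 4 − 1 = 3.

Yes; width 3.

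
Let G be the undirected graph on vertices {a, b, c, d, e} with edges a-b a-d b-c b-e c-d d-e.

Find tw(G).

A width-2 tree decomposition is:
Bags: B1 = {a, b, d}  B2 = {b, c, d}  B3 = {b, d, e}
Tree: B1–B2, B2–B3
Every bag has size at most 3, so the width is 3 − 1 = 2 and tw(G) ≤ 2. For the lower bound, G contains the cycle a–b–c–d–a, so G is not a forest; only forests have treewidth ≤ 1, hence tw(G) ≥ 2. The upper and lower bounds meet at 2, so that is the treewidth.

2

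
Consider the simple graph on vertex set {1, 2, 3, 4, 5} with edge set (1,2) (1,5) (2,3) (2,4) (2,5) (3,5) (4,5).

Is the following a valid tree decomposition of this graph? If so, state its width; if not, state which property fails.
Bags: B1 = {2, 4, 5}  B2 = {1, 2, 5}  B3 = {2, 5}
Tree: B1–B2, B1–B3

No — vertex 3 appears in no bag.

A tree decomposition must satisfy three properties: every vertex lies in some bag; for every edge, both endpoints lie together in some bag; and for every vertex, the bags containing it form a connected subtree. Here vertex 3 appears in no bag, so the decomposition is invalid.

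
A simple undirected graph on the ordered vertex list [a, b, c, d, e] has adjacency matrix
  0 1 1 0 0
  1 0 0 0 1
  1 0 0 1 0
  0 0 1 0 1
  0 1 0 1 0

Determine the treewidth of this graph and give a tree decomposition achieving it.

Treewidth 2.
One optimal decomposition is:
Bags: B1 = {c, d, e}  B2 = {b, c, e}  B3 = {a, b, c}
Tree: B1–B2, B2–B3

The largest bag has 3 vertices, giving width 2; this decomposition certifies tw(G) ≤ 2. The edges c–d–e–b–a–c form a cycle, so G is not a tree and its treewidth is at least 2. Combining the bounds, tw(G) = 2.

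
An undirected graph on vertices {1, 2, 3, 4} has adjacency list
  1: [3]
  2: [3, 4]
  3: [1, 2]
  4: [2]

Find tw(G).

A width-1 tree decomposition is:
Bags: B1 = {2, 4}  B2 = {2, 3}  B3 = {1, 3}
Tree: B1–B2, B2–B3
The largest bag has 2 vertices, giving width 1; this decomposition certifies tw(G) ≤ 1. Any graph with an edge has treewidth ≥ 1, and G has the edge 4–2. Therefore the treewidth is 1.

1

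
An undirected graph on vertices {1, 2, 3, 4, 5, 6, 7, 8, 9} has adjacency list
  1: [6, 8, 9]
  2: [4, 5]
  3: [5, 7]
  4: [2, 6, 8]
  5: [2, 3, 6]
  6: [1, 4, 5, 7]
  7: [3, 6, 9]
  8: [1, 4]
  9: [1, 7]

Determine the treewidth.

A width-3 tree decomposition is:
Bags: B1 = {1, 4, 8, 9}  B2 = {1, 4, 6, 9}  B3 = {4, 6, 7, 9}  B4 = {2, 4, 6, 7}  B5 = {2, 5, 6, 7}  B6 = {2, 3, 5, 7}
Tree: B1–B2, B2–B3, B3–B4, B4–B5, B5–B6
Every bag has size at most 4, so the width is 4 − 1 = 3 and tw(G) ≤ 3. For the lower bound: the 4 vertex sets {1,8,9}, {4}, {6}, {2,3,5,7} are disjoint, each induces a connected subgraph, and every pair is joined by at least one edge of G. Contracting each set to a single vertex therefore yields K_{4} as a minor, and since treewidth is minor-monotone, tw(G) ≥ tw(K_{4}) = 3. Hence tw(G) = 3 exactly.

3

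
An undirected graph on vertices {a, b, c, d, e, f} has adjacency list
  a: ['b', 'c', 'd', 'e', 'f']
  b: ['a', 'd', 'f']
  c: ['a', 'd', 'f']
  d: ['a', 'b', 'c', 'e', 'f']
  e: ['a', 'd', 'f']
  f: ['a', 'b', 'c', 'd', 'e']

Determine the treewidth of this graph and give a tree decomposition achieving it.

Treewidth 3.
One such decomposition:
Bags: B1 = {a, d, e, f}  B2 = {a, c, d, f}  B3 = {a, b, d, f}
Tree: B1–B2, B2–B3

Each bag holds 4 vertices, so the decomposition has width 3, which upper-bounds the treewidth. On the other hand G contains the 4-clique {a, d, e, f}. A clique must lie in a single bag of any decomposition, so no decomposition can have width below 3. Hence tw(G) = 3 exactly.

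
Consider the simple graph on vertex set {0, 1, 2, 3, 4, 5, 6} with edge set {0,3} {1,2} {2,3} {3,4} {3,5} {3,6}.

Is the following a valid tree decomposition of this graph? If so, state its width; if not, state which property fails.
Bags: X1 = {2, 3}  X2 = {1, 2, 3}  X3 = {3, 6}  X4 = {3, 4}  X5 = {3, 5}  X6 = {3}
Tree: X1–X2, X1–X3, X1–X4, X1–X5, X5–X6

A tree decomposition must satisfy three properties: every vertex lies in some bag; for every edge, both endpoints lie together in some bag; and for every vertex, the bags containing it form a connected subtree. Here vertex 0 appears in no bag, so the decomposition is invalid.

No — vertex 0 appears in no bag.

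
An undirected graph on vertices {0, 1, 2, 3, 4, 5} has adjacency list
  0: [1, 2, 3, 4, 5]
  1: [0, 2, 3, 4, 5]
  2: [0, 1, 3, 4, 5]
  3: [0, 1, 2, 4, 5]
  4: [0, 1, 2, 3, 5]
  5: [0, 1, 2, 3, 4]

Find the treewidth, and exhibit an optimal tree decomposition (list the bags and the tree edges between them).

Treewidth 5.
One such decomposition:
Bags: B1 = {0, 1, 2, 3, 4, 5}
Tree: (single bag)

With just one bag of size 6, the width is 6 − 1 = 5, so tw(G) ≤ 5. Conversely, {0, 1, 2, 3, 4, 5} is a clique of size 6, and the vertices of any clique must share a bag in every tree decomposition; so some bag has ≥ 6 vertices and tw(G) ≥ 5. Hence tw(G) = 5 exactly.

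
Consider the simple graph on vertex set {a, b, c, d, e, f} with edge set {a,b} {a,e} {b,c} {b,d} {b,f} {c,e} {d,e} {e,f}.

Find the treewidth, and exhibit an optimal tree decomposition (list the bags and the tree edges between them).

Treewidth 2.
One optimal decomposition is:
Bags: B1 = {a, b, e}  B2 = {b, c, e}  B3 = {b, e, f}  B4 = {b, d, e}
Tree: B1–B2, B2–B3, B3–B4

Each bag holds 3 vertices, so the decomposition has width 2, which upper-bounds the treewidth. Since b–a–e–c–b is a cycle in G, G is not acyclic. Forests are exactly the graphs of treewidth ≤ 1, so tw(G) ≥ 2. Hence tw(G) = 2 exactly.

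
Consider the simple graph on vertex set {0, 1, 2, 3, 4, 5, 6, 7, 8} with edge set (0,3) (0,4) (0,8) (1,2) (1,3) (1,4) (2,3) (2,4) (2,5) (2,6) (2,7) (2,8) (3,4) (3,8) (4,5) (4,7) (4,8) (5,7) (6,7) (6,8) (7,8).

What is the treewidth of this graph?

A width-3 tree decomposition is:
Bags: B1 = {2, 3, 4, 8}  B2 = {1, 2, 3, 4}  B3 = {2, 4, 7, 8}  B4 = {2, 4, 5, 7}  B5 = {2, 6, 7, 8}  B6 = {0, 3, 4, 8}
Tree: B1–B2, B1–B3, B3–B4, B3–B5, B1–B6
Every bag has size at most 4, so the width is 4 − 1 = 3 and tw(G) ≤ 3. Conversely, {0, 3, 4, 8} is a clique of size 4, and the vertices of any clique must share a bag in every tree decomposition; so some bag has ≥ 4 vertices and tw(G) ≥ 3. Therefore the treewidth is 3.

3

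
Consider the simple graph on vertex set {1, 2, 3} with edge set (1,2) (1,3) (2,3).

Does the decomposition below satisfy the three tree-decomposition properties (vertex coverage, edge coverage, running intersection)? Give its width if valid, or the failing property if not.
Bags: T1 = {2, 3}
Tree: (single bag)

No — vertex 1 appears in no bag.

A tree decomposition must satisfy three properties: every vertex lies in some bag; for every edge, both endpoints lie together in some bag; and for every vertex, the bags containing it form a connected subtree. Here vertex 1 appears in no bag, so the decomposition is invalid.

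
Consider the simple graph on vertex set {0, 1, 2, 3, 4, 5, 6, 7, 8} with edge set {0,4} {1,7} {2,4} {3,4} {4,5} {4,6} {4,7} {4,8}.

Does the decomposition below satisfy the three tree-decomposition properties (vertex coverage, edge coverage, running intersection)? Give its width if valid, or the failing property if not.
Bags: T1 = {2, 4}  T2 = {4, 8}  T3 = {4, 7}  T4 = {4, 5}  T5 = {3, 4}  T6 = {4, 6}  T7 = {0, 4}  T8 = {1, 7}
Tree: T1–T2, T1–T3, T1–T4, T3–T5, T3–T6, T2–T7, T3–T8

Vertex coverage: the bags together contain {0, 1, 2, 3, 4, 5, 6, 7, 8}, the full vertex set. Edge coverage: each edge of G has both endpoints in at least one bag. Running intersection: for every vertex, the bags containing it form a connected subtree. All three properties hold, so this is a valid tree decomposition of width max|bag| − 1 = 1, and hence tw(G) ≤ 1.

Yes; width 1.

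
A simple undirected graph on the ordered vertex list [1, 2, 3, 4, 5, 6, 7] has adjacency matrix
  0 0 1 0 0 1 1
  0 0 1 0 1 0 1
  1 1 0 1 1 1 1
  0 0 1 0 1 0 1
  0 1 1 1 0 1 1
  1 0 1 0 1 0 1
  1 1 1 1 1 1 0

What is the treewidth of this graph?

3

A width-3 tree decomposition is:
Bags: B1 = {3, 5, 6, 7}  B2 = {1, 3, 6, 7}  B3 = {2, 3, 5, 7}  B4 = {3, 4, 5, 7}
Tree: B1–B2, B1–B3, B1–B4
The largest bag has 4 vertices, giving width 3; this decomposition certifies tw(G) ≤ 3. For the lower bound, the 4 vertices {1, 3, 6, 7} are pairwise adjacent, and any tree decomposition puts a clique entirely inside one bag — forcing width ≥ 3. Combining the bounds, tw(G) = 3.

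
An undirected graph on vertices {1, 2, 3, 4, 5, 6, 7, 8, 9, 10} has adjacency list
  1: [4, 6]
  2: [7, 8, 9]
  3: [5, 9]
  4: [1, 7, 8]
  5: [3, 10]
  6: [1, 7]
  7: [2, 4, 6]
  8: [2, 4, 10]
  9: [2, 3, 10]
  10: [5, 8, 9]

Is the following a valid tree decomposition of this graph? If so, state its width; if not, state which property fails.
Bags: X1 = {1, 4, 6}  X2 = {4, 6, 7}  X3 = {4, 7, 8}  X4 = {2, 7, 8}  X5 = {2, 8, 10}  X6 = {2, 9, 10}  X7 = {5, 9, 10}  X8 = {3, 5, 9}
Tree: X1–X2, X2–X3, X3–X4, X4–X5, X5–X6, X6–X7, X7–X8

Yes; width 2.

Every vertex of G appears in some bag (union = {1, 2, 3, 4, 5, 6, 7, 8, 9, 10}); every edge is covered by a bag; and for each vertex v the set of bags containing v is connected in the bag tree. The decomposition is therefore valid. The largest bag has 3 vertices, so the width is 2.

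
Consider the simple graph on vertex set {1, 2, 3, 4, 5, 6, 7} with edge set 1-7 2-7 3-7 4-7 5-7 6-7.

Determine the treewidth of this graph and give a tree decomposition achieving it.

Treewidth 1.
One optimal decomposition is:
Bags: B1 = {1, 7}  B2 = {3, 7}  B3 = {5, 7}  B4 = {4, 7}  B5 = {6, 7}  B6 = {2, 7}
Tree: B1–B2, B1–B3, B1–B4, B2–B5, B5–B6

Every bag has size at most 2, so the width is 2 − 1 = 1 and tw(G) ≤ 1. Since G has at least one edge (e.g. 7–1), it is not an edgeless graph, so tw(G) ≥ 1. The upper and lower bounds meet at 1, so that is the treewidth.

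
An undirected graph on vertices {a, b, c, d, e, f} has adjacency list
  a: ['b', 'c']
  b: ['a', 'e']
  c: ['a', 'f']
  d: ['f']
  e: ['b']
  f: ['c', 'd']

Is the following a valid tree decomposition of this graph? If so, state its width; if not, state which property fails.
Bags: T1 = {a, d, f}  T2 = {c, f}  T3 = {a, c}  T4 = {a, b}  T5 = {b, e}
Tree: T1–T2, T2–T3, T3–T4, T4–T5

No — bags containing vertex a are not connected in the tree.

A tree decomposition must satisfy three properties: every vertex lies in some bag; for every edge, both endpoints lie together in some bag; and for every vertex, the bags containing it form a connected subtree. Here bags containing vertex a are not connected in the tree, so the decomposition is invalid.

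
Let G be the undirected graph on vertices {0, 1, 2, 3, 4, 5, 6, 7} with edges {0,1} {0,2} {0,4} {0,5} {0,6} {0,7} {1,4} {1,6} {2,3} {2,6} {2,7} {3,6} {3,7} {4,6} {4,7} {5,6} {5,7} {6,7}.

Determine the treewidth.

3

A width-3 tree decomposition is:
Bags: B1 = {0, 2, 6, 7}  B2 = {0, 4, 6, 7}  B3 = {2, 3, 6, 7}  B4 = {0, 5, 6, 7}  B5 = {0, 1, 4, 6}
Tree: B1–B2, B1–B3, B1–B4, B2–B5
Every bag has size at most 4, so the width is 4 − 1 = 3 and tw(G) ≤ 3. For the lower bound, the 4 vertices {0, 1, 4, 6} are pairwise adjacent, and any tree decomposition puts a clique entirely inside one bag — forcing width ≥ 3. Therefore the treewidth is 3.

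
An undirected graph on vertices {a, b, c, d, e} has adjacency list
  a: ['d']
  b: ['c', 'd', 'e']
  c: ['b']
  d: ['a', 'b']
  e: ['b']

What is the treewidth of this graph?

A width-1 tree decomposition is:
Bags: B1 = {b, e}  B2 = {b, c}  B3 = {b, d}  B4 = {a, d}
Tree: B1–B2, B2–B3, B3–B4
Each bag holds 2 vertices, so the decomposition has width 1, which upper-bounds the treewidth. Since G has at least one edge (e.g. e–b), it is not an edgeless graph, so tw(G) ≥ 1. Hence tw(G) = 1 exactly.

1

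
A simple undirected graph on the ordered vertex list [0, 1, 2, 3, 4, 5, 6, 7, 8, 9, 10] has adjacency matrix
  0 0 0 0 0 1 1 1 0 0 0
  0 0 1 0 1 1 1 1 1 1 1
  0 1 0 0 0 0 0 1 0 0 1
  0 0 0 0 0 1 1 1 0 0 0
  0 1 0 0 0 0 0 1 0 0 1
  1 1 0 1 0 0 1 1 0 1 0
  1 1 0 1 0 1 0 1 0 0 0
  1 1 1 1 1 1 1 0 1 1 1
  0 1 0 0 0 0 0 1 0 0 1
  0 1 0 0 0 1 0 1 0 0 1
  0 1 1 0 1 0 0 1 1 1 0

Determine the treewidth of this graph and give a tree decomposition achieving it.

Every bag has size at most 4, so the width is 4 − 1 = 3 and tw(G) ≤ 3. Conversely, {0, 5, 6, 7} is a clique of size 4, and the vertices of any clique must share a bag in every tree decomposition; so some bag has ≥ 4 vertices and tw(G) ≥ 3. Therefore the treewidth is 3.

Treewidth 3.
Bags: B1 = {1, 5, 6, 7}  B2 = {1, 5, 7, 9}  B3 = {1, 7, 9, 10}  B4 = {1, 2, 7, 10}  B5 = {3, 5, 6, 7}  B6 = {1, 4, 7, 10}  B7 = {0, 5, 6, 7}  B8 = {1, 7, 8, 10}
Tree: B1–B2, B2–B3, B3–B4, B1–B5, B3–B6, B5–B7, B4–B8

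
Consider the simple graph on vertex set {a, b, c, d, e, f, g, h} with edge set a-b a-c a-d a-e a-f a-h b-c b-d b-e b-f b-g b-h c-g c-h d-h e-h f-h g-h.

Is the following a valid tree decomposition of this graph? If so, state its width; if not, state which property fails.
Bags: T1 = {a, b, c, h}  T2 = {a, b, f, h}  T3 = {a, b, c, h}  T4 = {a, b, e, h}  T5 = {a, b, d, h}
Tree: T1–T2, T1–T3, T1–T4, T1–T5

A tree decomposition must satisfy three properties: every vertex lies in some bag; for every edge, both endpoints lie together in some bag; and for every vertex, the bags containing it form a connected subtree. Here vertex g appears in no bag, so the decomposition is invalid.

No — vertex g appears in no bag.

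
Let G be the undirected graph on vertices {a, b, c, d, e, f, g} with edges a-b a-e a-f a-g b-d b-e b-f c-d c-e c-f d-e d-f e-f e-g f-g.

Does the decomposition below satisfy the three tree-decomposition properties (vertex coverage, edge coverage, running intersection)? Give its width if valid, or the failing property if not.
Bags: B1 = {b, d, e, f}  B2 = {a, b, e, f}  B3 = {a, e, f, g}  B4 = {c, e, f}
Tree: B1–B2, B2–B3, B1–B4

A tree decomposition must satisfy three properties: every vertex lies in some bag; for every edge, both endpoints lie together in some bag; and for every vertex, the bags containing it form a connected subtree. Here edge (d,c) lies in no bag, so the decomposition is invalid.

No — edge (d,c) lies in no bag.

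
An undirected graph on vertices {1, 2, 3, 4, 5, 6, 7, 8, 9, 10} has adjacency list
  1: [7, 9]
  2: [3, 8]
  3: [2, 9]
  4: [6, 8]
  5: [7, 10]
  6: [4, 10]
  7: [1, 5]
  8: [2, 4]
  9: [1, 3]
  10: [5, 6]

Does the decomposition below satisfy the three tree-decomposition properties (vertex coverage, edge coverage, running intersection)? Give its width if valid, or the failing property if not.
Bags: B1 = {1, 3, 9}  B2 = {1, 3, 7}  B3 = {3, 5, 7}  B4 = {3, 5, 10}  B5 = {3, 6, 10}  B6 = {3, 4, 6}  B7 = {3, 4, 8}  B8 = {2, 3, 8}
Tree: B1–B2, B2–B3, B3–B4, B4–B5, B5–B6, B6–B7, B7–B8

Yes; width 2.

Every vertex of G appears in some bag (union = {1, 2, 3, 4, 5, 6, 7, 8, 9, 10}); every edge is covered by a bag; and for each vertex v the set of bags containing v is connected in the bag tree. The decomposition is therefore valid. The largest bag has 3 vertices, so the width is 2.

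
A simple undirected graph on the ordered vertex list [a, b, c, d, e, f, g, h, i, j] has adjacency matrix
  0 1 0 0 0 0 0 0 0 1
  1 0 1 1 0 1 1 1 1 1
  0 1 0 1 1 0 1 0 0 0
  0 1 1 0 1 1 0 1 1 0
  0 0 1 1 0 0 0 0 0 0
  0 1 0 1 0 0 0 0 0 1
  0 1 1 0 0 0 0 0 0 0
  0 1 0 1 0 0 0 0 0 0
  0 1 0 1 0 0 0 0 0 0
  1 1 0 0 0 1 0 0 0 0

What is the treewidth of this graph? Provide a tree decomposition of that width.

Each bag holds 3 vertices, so the decomposition has width 2, which upper-bounds the treewidth. For the lower bound, the 3 vertices {c, d, e} are pairwise adjacent, and any tree decomposition puts a clique entirely inside one bag — forcing width ≥ 2. Combining the bounds, tw(G) = 2.

Treewidth 2.
One optimal decomposition is:
Bags: B1 = {c, d, e}  B2 = {b, c, d}  B3 = {b, d, i}  B4 = {b, d, f}  B5 = {b, d, h}  B6 = {b, f, j}  B7 = {b, c, g}  B8 = {a, b, j}
Tree: B1–B2, B2–B3, B2–B4, B3–B5, B4–B6, B2–B7, B6–B8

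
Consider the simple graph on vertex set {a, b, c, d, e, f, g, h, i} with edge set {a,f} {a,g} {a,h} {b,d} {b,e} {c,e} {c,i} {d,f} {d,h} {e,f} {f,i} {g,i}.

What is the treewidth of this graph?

3

A width-3 tree decomposition is:
Bags: B1 = {b, c, e, i}  B2 = {b, e, f, i}  B3 = {b, d, f, i}  B4 = {d, f, g, i}  B5 = {a, d, f, g}  B6 = {a, d, g, h}
Tree: B1–B2, B2–B3, B3–B4, B4–B5, B5–B6
The largest bag has 4 vertices, giving width 3; this decomposition certifies tw(G) ≤ 3. For the lower bound: the 4 vertex sets {b,c,e}, {i}, {f}, {a,d,g,h} are disjoint, each induces a connected subgraph, and every pair is joined by at least one edge of G. Contracting each set to a single vertex therefore yields K_{4} as a minor, and since treewidth is minor-monotone, tw(G) ≥ tw(K_{4}) = 3. Therefore the treewidth is 3.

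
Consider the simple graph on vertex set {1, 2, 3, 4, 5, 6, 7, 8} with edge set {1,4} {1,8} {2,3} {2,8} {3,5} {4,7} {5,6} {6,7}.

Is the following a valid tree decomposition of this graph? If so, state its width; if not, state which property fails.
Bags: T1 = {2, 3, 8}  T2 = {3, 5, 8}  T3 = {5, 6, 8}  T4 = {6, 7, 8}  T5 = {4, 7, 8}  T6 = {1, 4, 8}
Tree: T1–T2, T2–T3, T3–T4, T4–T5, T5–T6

Checking the three conditions: (i) the bags cover all of {1, 2, 3, 4, 5, 6, 7, 8}; (ii) for each edge, some bag contains both endpoints; (iii) the bags containing any fixed vertex form a subtree. All hold, so the decomposition is valid with width 3 − 1 = 2.

Yes; width 2.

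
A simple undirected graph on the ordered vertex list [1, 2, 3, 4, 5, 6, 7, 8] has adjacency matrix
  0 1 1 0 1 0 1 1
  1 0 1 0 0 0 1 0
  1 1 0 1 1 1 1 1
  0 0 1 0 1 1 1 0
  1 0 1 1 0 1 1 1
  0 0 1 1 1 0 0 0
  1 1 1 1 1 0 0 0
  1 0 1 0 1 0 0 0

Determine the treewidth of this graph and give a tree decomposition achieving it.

Treewidth 3.
One such decomposition:
Bags: B1 = {1, 3, 5, 7}  B2 = {3, 4, 5, 7}  B3 = {3, 4, 5, 6}  B4 = {1, 2, 3, 7}  B5 = {1, 3, 5, 8}
Tree: B1–B2, B2–B3, B1–B4, B1–B5

Each bag holds 4 vertices, so the decomposition has width 3, which upper-bounds the treewidth. For the lower bound, the 4 vertices {1, 2, 3, 7} are pairwise adjacent, and any tree decomposition puts a clique entirely inside one bag — forcing width ≥ 3. The upper and lower bounds meet at 3, so that is the treewidth.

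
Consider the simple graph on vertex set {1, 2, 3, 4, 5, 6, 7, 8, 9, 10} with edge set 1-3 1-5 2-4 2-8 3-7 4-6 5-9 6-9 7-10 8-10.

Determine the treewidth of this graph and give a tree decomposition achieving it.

Every bag has size at most 3, so the width is 3 − 1 = 2 and tw(G) ≤ 2. For the lower bound, G contains the cycle 2–8–10–7–3–1–5–9–6–4–2, so G is not a forest; only forests have treewidth ≤ 1, hence tw(G) ≥ 2. Combining the bounds, tw(G) = 2.

Treewidth 2.
One optimal decomposition is:
Bags: B1 = {2, 8, 10}  B2 = {2, 7, 10}  B3 = {2, 3, 7}  B4 = {1, 2, 3}  B5 = {1, 2, 5}  B6 = {2, 5, 9}  B7 = {2, 6, 9}  B8 = {2, 4, 6}
Tree: B1–B2, B2–B3, B3–B4, B4–B5, B5–B6, B6–B7, B7–B8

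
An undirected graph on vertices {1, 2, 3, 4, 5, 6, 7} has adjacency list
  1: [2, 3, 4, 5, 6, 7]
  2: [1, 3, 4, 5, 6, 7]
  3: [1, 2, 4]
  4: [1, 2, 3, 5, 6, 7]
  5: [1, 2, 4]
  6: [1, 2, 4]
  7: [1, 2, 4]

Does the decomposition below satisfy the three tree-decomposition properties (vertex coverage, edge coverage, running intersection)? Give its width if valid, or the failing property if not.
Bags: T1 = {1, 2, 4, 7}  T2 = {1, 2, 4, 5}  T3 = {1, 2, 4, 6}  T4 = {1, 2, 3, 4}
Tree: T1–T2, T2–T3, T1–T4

Vertex coverage: the bags together contain {1, 2, 3, 4, 5, 6, 7}, the full vertex set. Edge coverage: each edge of G has both endpoints in at least one bag. Running intersection: for every vertex, the bags containing it form a connected subtree. All three properties hold, so this is a valid tree decomposition of width max|bag| − 1 = 3, and hence tw(G) ≤ 3.

Yes; width 3.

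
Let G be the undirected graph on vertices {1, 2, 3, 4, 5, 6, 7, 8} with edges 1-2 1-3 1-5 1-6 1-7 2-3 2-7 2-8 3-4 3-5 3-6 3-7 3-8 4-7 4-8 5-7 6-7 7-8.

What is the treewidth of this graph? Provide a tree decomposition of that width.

Treewidth 3.
One such decomposition:
Bags: B1 = {1, 2, 3, 7}  B2 = {1, 3, 5, 7}  B3 = {2, 3, 7, 8}  B4 = {3, 4, 7, 8}  B5 = {1, 3, 6, 7}
Tree: B1–B2, B1–B3, B3–B4, B1–B5

Every bag has size at most 4, so the width is 4 − 1 = 3 and tw(G) ≤ 3. For the lower bound, the 4 vertices {2, 3, 7, 8} are pairwise adjacent, and any tree decomposition puts a clique entirely inside one bag — forcing width ≥ 3. Hence tw(G) = 3 exactly.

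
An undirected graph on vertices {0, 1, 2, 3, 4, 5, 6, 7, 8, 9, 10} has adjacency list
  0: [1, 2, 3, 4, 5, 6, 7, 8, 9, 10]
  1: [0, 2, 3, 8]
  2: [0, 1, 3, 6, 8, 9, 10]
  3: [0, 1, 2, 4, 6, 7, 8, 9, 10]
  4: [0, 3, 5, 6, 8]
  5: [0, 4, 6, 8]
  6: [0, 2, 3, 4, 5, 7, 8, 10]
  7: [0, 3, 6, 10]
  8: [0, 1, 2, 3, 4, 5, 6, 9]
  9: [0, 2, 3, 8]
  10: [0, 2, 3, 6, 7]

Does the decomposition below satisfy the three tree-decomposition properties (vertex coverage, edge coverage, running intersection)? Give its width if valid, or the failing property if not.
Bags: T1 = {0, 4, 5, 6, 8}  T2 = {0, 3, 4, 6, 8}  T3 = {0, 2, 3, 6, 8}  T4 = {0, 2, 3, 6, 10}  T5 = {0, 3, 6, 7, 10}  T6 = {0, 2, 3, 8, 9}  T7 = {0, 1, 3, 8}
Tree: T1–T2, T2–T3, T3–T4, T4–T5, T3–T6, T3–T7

A tree decomposition must satisfy three properties: every vertex lies in some bag; for every edge, both endpoints lie together in some bag; and for every vertex, the bags containing it form a connected subtree. Here edge (2,1) lies in no bag, so the decomposition is invalid.

No — edge (2,1) lies in no bag.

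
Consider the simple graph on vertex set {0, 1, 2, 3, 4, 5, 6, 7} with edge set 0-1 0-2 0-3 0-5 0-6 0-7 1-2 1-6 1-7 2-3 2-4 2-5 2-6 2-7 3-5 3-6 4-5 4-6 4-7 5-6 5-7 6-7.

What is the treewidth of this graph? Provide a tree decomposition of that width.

Treewidth 4.
One optimal decomposition is:
Bags: B1 = {0, 2, 5, 6, 7}  B2 = {2, 4, 5, 6, 7}  B3 = {0, 2, 3, 5, 6}  B4 = {0, 1, 2, 6, 7}
Tree: B1–B2, B1–B3, B1–B4

The largest bag has 5 vertices, giving width 4; this decomposition certifies tw(G) ≤ 4. Conversely, {0, 1, 2, 6, 7} is a clique of size 5, and the vertices of any clique must share a bag in every tree decomposition; so some bag has ≥ 5 vertices and tw(G) ≥ 4. The upper and lower bounds meet at 4, so that is the treewidth.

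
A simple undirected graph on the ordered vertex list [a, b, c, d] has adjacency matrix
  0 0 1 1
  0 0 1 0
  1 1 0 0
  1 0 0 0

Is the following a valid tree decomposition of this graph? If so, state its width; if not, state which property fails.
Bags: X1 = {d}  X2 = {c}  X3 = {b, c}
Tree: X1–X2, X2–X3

A tree decomposition must satisfy three properties: every vertex lies in some bag; for every edge, both endpoints lie together in some bag; and for every vertex, the bags containing it form a connected subtree. Here vertex a appears in no bag, so the decomposition is invalid.

No — vertex a appears in no bag.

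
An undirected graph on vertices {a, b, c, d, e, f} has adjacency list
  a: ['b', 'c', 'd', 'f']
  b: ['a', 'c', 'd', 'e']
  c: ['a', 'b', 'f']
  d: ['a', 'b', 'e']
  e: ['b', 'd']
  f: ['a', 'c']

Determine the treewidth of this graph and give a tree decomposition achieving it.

Each bag holds 3 vertices, so the decomposition has width 2, which upper-bounds the treewidth. On the other hand G contains the 3-clique {b, d, e}. A clique must lie in a single bag of any decomposition, so no decomposition can have width below 2. Hence tw(G) = 2 exactly.

Treewidth 2.
One such decomposition:
Bags: B1 = {a, c, f}  B2 = {a, b, c}  B3 = {a, b, d}  B4 = {b, d, e}
Tree: B1–B2, B2–B3, B3–B4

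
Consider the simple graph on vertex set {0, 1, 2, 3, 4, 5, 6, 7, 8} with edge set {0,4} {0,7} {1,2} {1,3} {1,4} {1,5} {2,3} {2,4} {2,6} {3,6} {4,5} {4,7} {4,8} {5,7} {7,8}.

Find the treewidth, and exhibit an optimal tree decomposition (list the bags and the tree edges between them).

Every bag has size at most 3, so the width is 3 − 1 = 2 and tw(G) ≤ 2. Conversely, {1, 2, 3} is a clique of size 3, and the vertices of any clique must share a bag in every tree decomposition; so some bag has ≥ 3 vertices and tw(G) ≥ 2. Combining the bounds, tw(G) = 2.

Treewidth 2.
Bags: B1 = {1, 4, 5}  B2 = {4, 5, 7}  B3 = {4, 7, 8}  B4 = {1, 2, 4}  B5 = {1, 2, 3}  B6 = {2, 3, 6}  B7 = {0, 4, 7}
Tree: B1–B2, B2–B3, B1–B4, B4–B5, B5–B6, B3–B7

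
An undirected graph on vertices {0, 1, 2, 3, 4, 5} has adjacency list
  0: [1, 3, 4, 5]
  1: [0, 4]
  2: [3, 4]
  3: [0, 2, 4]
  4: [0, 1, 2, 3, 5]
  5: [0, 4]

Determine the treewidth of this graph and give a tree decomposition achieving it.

The largest bag has 3 vertices, giving width 2; this decomposition certifies tw(G) ≤ 2. Conversely, {0, 1, 4} is a clique of size 3, and the vertices of any clique must share a bag in every tree decomposition; so some bag has ≥ 3 vertices and tw(G) ≥ 2. Hence tw(G) = 2 exactly.

Treewidth 2.
One optimal decomposition is:
Bags: B1 = {0, 4, 5}  B2 = {0, 1, 4}  B3 = {0, 3, 4}  B4 = {2, 3, 4}
Tree: B1–B2, B2–B3, B3–B4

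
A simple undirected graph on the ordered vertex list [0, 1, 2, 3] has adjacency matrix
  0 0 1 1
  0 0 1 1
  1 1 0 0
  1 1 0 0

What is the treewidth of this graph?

A width-2 tree decomposition is:
Bags: B1 = {0, 2, 3}  B2 = {1, 2, 3}
Tree: B1–B2
Each bag holds 3 vertices, so the decomposition has width 2, which upper-bounds the treewidth. Since 3–0–2–1–3 is a cycle in G, G is not acyclic. Forests are exactly the graphs of treewidth ≤ 1, so tw(G) ≥ 2. Therefore the treewidth is 2.

2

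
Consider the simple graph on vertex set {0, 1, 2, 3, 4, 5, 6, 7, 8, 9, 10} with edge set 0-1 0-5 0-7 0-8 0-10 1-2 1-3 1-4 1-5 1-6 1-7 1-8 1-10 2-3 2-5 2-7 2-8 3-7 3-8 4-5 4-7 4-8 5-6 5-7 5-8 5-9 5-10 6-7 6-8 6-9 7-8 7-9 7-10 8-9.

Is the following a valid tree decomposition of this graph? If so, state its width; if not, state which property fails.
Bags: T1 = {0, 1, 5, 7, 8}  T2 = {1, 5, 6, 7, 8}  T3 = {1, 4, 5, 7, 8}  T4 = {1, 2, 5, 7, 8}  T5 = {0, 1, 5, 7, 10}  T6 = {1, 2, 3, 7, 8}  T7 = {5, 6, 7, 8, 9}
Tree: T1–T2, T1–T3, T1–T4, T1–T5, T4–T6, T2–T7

Yes; width 4.

Vertex coverage: the bags together contain {0, 1, 2, 3, 4, 5, 6, 7, 8, 9, 10}, the full vertex set. Edge coverage: each edge of G has both endpoints in at least one bag. Running intersection: for every vertex, the bags containing it form a connected subtree. All three properties hold, so this is a valid tree decomposition of width max|bag| − 1 = 4, and hence tw(G) ≤ 4.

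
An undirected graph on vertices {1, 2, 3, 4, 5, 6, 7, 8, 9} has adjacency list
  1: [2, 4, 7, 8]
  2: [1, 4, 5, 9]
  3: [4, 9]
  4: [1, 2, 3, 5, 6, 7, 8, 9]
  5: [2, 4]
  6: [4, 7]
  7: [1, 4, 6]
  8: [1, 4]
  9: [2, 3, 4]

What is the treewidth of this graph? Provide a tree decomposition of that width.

Each bag holds 3 vertices, so the decomposition has width 2, which upper-bounds the treewidth. On the other hand G contains the 3-clique {1, 4, 8}. A clique must lie in a single bag of any decomposition, so no decomposition can have width below 2. Therefore the treewidth is 2.

Treewidth 2.
One such decomposition:
Bags: B1 = {1, 2, 4}  B2 = {1, 4, 8}  B3 = {1, 4, 7}  B4 = {4, 6, 7}  B5 = {2, 4, 5}  B6 = {2, 4, 9}  B7 = {3, 4, 9}
Tree: B1–B2, B2–B3, B3–B4, B1–B5, B1–B6, B6–B7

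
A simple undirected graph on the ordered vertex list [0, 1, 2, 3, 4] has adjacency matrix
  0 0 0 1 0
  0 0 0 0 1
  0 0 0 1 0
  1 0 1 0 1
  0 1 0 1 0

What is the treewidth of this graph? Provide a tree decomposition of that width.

Treewidth 1.
Bags: B1 = {2, 3}  B2 = {3, 4}  B3 = {1, 4}  B4 = {0, 3}
Tree: B1–B2, B2–B3, B2–B4

The largest bag has 2 vertices, giving width 1; this decomposition certifies tw(G) ≤ 1. Since G has at least one edge (e.g. 2–3), it is not an edgeless graph, so tw(G) ≥ 1. Hence tw(G) = 1 exactly.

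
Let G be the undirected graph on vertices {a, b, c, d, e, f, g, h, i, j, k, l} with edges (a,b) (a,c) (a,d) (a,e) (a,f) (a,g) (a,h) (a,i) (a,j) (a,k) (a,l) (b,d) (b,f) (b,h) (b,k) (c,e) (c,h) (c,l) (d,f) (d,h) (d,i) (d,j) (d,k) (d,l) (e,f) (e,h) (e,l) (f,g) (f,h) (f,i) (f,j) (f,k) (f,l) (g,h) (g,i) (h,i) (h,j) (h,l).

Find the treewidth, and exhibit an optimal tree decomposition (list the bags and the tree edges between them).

Every bag has size at most 5, so the width is 5 − 1 = 4 and tw(G) ≤ 4. On the other hand G contains the 5-clique {a, c, e, h, l}. A clique must lie in a single bag of any decomposition, so no decomposition can have width below 4. Combining the bounds, tw(G) = 4.

Treewidth 4.
Bags: B1 = {a, d, f, h, j}  B2 = {a, d, f, h, l}  B3 = {a, e, f, h, l}  B4 = {a, c, e, h, l}  B5 = {a, b, d, f, h}  B6 = {a, d, f, h, i}  B7 = {a, b, d, f, k}  B8 = {a, f, g, h, i}
Tree: B1–B2, B2–B3, B3–B4, B2–B5, B1–B6, B5–B7, B6–B8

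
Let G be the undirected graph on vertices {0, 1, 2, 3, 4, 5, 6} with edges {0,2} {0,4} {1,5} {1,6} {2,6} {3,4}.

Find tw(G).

A width-1 tree decomposition is:
Bags: B1 = {1, 5}  B2 = {1, 6}  B3 = {2, 6}  B4 = {0, 2}  B5 = {0, 4}  B6 = {3, 4}
Tree: B1–B2, B2–B3, B3–B4, B4–B5, B5–B6
Each bag holds 2 vertices, so the decomposition has width 1, which upper-bounds the treewidth. Since G has at least one edge (e.g. 5–1), it is not an edgeless graph, so tw(G) ≥ 1. Combining the bounds, tw(G) = 1.

1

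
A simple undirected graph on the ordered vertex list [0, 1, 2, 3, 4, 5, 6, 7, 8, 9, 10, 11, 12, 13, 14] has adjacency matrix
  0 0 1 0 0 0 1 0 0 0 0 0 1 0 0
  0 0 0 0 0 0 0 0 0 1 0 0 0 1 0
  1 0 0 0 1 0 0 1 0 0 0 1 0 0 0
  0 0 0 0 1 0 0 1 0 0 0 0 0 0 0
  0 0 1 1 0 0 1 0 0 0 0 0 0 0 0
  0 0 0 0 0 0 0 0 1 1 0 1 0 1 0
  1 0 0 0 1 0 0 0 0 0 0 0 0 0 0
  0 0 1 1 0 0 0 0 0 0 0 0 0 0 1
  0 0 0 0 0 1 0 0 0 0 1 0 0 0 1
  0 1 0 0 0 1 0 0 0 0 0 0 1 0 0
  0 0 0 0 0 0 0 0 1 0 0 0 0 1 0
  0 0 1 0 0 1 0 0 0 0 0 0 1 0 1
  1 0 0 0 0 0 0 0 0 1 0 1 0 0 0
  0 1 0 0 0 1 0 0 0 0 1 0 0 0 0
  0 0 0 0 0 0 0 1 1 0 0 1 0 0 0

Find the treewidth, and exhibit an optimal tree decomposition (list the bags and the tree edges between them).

Each bag holds 4 vertices, so the decomposition has width 3, which upper-bounds the treewidth. For the lower bound: the 4 vertex sets {1,10,13}, {9}, {5}, {8,11,12,14} are disjoint, each induces a connected subgraph, and every pair is joined by at least one edge of G. Contracting each set to a single vertex therefore yields K_{4} as a minor, and since treewidth is minor-monotone, tw(G) ≥ tw(K_{4}) = 3. The upper and lower bounds meet at 3, so that is the treewidth.

Treewidth 3.
One optimal decomposition is:
Bags: B1 = {1, 9, 10, 13}  B2 = {5, 9, 10, 13}  B3 = {5, 8, 9, 10}  B4 = {5, 8, 9, 12}  B5 = {5, 8, 11, 12}  B6 = {8, 11, 12, 14}  B7 = {0, 11, 12, 14}  B8 = {0, 2, 11, 14}  B9 = {0, 2, 7, 14}  B10 = {0, 2, 6, 7}  B11 = {2, 4, 6, 7}  B12 = {3, 4, 6, 7}
Tree: B1–B2, B2–B3, B3–B4, B4–B5, B5–B6, B6–B7, B7–B8, B8–B9, B9–B10, B10–B11, B11–B12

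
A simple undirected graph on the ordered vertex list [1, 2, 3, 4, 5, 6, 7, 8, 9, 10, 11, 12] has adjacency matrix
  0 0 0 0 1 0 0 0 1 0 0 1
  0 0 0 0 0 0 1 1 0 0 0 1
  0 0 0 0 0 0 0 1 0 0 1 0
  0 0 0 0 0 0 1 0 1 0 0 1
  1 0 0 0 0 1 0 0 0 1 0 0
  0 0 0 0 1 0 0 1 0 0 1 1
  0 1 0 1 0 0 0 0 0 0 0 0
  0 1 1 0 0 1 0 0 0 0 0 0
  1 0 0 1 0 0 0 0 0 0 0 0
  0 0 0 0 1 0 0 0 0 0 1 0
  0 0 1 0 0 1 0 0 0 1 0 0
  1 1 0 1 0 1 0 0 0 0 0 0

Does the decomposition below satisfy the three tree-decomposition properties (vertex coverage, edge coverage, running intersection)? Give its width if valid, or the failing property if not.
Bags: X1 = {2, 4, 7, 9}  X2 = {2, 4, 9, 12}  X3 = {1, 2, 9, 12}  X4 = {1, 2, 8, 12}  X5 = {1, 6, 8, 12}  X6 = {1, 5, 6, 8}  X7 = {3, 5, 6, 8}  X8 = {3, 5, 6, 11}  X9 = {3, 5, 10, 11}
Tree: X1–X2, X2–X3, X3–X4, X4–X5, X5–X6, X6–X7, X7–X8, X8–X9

Yes; width 3.

Vertex coverage: the bags together contain {1, 2, 3, 4, 5, 6, 7, 8, 9, 10, 11, 12}, the full vertex set. Edge coverage: each edge of G has both endpoints in at least one bag. Running intersection: for every vertex, the bags containing it form a connected subtree. All three properties hold, so this is a valid tree decomposition of width max|bag| − 1 = 3, and hence tw(G) ≤ 3.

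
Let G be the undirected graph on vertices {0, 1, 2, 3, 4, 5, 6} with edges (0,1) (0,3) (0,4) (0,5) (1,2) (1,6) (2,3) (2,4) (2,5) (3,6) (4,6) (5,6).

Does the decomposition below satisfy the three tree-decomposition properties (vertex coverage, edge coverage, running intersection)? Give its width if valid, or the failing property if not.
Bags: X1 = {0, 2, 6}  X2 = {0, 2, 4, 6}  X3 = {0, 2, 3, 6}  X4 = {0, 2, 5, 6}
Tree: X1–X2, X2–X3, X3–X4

No — vertex 1 appears in no bag.

A tree decomposition must satisfy three properties: every vertex lies in some bag; for every edge, both endpoints lie together in some bag; and for every vertex, the bags containing it form a connected subtree. Here vertex 1 appears in no bag, so the decomposition is invalid.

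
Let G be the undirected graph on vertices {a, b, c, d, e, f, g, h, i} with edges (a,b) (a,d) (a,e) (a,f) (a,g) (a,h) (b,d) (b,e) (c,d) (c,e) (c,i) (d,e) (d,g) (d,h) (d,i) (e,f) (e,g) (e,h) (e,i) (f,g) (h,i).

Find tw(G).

A width-3 tree decomposition is:
Bags: B1 = {a, d, e, h}  B2 = {a, d, e, g}  B3 = {a, b, d, e}  B4 = {d, e, h, i}  B5 = {a, e, f, g}  B6 = {c, d, e, i}
Tree: B1–B2, B2–B3, B1–B4, B2–B5, B4–B6
The largest bag has 4 vertices, giving width 3; this decomposition certifies tw(G) ≤ 3. On the other hand G contains the 4-clique {c, d, e, i}. A clique must lie in a single bag of any decomposition, so no decomposition can have width below 3. Combining the bounds, tw(G) = 3.

3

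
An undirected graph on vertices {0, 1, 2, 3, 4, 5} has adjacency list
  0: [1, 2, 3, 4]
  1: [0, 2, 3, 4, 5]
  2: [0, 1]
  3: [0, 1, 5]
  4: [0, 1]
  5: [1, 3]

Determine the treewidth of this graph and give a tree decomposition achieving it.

Treewidth 2.
One such decomposition:
Bags: B1 = {0, 1, 3}  B2 = {0, 1, 2}  B3 = {0, 1, 4}  B4 = {1, 3, 5}
Tree: B1–B2, B2–B3, B1–B4

Each bag holds 3 vertices, so the decomposition has width 2, which upper-bounds the treewidth. Conversely, {0, 1, 2} is a clique of size 3, and the vertices of any clique must share a bag in every tree decomposition; so some bag has ≥ 3 vertices and tw(G) ≥ 2. Therefore the treewidth is 2.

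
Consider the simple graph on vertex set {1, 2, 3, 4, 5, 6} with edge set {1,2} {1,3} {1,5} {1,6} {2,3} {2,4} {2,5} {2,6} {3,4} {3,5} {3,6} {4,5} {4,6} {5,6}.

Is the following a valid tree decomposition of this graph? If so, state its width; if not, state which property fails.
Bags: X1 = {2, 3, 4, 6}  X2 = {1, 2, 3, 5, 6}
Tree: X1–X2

A tree decomposition must satisfy three properties: every vertex lies in some bag; for every edge, both endpoints lie together in some bag; and for every vertex, the bags containing it form a connected subtree. Here edge (5,4) lies in no bag, so the decomposition is invalid.

No — edge (5,4) lies in no bag.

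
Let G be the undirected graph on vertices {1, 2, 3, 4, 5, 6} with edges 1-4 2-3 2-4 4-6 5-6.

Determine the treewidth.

1

A width-1 tree decomposition is:
Bags: B1 = {4, 6}  B2 = {2, 4}  B3 = {5, 6}  B4 = {2, 3}  B5 = {1, 4}
Tree: B1–B2, B1–B3, B2–B4, B1–B5
The largest bag has 2 vertices, giving width 1; this decomposition certifies tw(G) ≤ 1. G has an edge, so its treewidth is at least 1. Hence tw(G) = 1 exactly.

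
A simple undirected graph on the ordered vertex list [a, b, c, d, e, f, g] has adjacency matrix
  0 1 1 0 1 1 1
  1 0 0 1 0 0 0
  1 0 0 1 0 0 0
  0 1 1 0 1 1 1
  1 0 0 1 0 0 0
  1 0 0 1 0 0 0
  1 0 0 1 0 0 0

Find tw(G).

2

A width-2 tree decomposition is:
Bags: B1 = {a, b, d}  B2 = {a, d, e}  B3 = {a, d, g}  B4 = {a, c, d}  B5 = {a, d, f}
Tree: B1–B2, B2–B3, B3–B4, B4–B5
The largest bag has 3 vertices, giving width 2; this decomposition certifies tw(G) ≤ 2. Since d–b–a–e–d is a cycle in G, G is not acyclic. Forests are exactly the graphs of treewidth ≤ 1, so tw(G) ≥ 2. Hence tw(G) = 2 exactly.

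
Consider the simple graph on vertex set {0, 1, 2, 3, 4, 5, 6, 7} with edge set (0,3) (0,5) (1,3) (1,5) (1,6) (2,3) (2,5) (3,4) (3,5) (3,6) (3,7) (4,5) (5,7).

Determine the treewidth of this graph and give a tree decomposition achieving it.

Treewidth 2.
Bags: B1 = {3, 5, 7}  B2 = {1, 3, 5}  B3 = {2, 3, 5}  B4 = {0, 3, 5}  B5 = {1, 3, 6}  B6 = {3, 4, 5}
Tree: B1–B2, B2–B3, B1–B4, B2–B5, B4–B6

Every bag has size at most 3, so the width is 3 − 1 = 2 and tw(G) ≤ 2. On the other hand G contains the 3-clique {0, 3, 5}. A clique must lie in a single bag of any decomposition, so no decomposition can have width below 2. The upper and lower bounds meet at 2, so that is the treewidth.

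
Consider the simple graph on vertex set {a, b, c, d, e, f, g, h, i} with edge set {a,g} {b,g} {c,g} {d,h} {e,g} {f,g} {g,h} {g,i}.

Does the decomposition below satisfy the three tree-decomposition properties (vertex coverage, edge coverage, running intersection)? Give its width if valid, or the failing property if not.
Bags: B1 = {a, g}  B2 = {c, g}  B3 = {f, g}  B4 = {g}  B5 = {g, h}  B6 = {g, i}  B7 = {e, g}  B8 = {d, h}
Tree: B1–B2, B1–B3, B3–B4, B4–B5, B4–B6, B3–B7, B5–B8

A tree decomposition must satisfy three properties: every vertex lies in some bag; for every edge, both endpoints lie together in some bag; and for every vertex, the bags containing it form a connected subtree. Here vertex b appears in no bag, so the decomposition is invalid.

No — vertex b appears in no bag.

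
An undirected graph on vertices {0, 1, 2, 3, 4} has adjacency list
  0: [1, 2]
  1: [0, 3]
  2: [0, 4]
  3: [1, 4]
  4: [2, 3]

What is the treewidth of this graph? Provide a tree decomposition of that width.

The largest bag has 3 vertices, giving width 2; this decomposition certifies tw(G) ≤ 2. Since 0–2–4–3–1–0 is a cycle in G, G is not acyclic. Forests are exactly the graphs of treewidth ≤ 1, so tw(G) ≥ 2. Combining the bounds, tw(G) = 2.

Treewidth 2.
One such decomposition:
Bags: B1 = {0, 2, 4}  B2 = {0, 3, 4}  B3 = {0, 1, 3}
Tree: B1–B2, B2–B3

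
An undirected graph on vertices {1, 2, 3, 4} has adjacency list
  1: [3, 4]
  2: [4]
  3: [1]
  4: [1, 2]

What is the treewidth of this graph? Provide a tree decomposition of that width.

Treewidth 1.
One optimal decomposition is:
Bags: B1 = {1, 4}  B2 = {2, 4}  B3 = {1, 3}
Tree: B1–B2, B1–B3

The largest bag has 2 vertices, giving width 1; this decomposition certifies tw(G) ≤ 1. G has an edge, so its treewidth is at least 1. The upper and lower bounds meet at 1, so that is the treewidth.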